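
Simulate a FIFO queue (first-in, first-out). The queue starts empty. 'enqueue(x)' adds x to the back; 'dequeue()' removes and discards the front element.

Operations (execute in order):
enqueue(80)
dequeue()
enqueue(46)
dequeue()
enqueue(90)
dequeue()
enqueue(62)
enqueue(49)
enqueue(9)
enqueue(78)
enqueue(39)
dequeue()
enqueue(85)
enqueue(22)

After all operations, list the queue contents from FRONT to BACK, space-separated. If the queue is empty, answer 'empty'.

Answer: 49 9 78 39 85 22

Derivation:
enqueue(80): [80]
dequeue(): []
enqueue(46): [46]
dequeue(): []
enqueue(90): [90]
dequeue(): []
enqueue(62): [62]
enqueue(49): [62, 49]
enqueue(9): [62, 49, 9]
enqueue(78): [62, 49, 9, 78]
enqueue(39): [62, 49, 9, 78, 39]
dequeue(): [49, 9, 78, 39]
enqueue(85): [49, 9, 78, 39, 85]
enqueue(22): [49, 9, 78, 39, 85, 22]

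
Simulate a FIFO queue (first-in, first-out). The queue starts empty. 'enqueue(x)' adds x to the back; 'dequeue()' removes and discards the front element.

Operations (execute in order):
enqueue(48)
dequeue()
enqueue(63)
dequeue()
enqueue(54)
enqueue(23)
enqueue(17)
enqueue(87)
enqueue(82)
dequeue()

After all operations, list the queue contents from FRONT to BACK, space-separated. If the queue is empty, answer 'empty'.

enqueue(48): [48]
dequeue(): []
enqueue(63): [63]
dequeue(): []
enqueue(54): [54]
enqueue(23): [54, 23]
enqueue(17): [54, 23, 17]
enqueue(87): [54, 23, 17, 87]
enqueue(82): [54, 23, 17, 87, 82]
dequeue(): [23, 17, 87, 82]

Answer: 23 17 87 82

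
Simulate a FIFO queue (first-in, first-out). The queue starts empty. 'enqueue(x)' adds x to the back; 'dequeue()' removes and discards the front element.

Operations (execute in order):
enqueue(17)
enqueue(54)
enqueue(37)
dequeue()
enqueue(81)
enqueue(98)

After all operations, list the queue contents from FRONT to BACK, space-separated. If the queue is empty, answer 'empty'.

enqueue(17): [17]
enqueue(54): [17, 54]
enqueue(37): [17, 54, 37]
dequeue(): [54, 37]
enqueue(81): [54, 37, 81]
enqueue(98): [54, 37, 81, 98]

Answer: 54 37 81 98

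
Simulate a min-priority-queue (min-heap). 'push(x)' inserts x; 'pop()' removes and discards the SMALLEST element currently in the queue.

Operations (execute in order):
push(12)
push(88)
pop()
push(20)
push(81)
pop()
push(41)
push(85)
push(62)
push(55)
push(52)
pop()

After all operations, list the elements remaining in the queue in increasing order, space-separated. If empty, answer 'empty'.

Answer: 52 55 62 81 85 88

Derivation:
push(12): heap contents = [12]
push(88): heap contents = [12, 88]
pop() → 12: heap contents = [88]
push(20): heap contents = [20, 88]
push(81): heap contents = [20, 81, 88]
pop() → 20: heap contents = [81, 88]
push(41): heap contents = [41, 81, 88]
push(85): heap contents = [41, 81, 85, 88]
push(62): heap contents = [41, 62, 81, 85, 88]
push(55): heap contents = [41, 55, 62, 81, 85, 88]
push(52): heap contents = [41, 52, 55, 62, 81, 85, 88]
pop() → 41: heap contents = [52, 55, 62, 81, 85, 88]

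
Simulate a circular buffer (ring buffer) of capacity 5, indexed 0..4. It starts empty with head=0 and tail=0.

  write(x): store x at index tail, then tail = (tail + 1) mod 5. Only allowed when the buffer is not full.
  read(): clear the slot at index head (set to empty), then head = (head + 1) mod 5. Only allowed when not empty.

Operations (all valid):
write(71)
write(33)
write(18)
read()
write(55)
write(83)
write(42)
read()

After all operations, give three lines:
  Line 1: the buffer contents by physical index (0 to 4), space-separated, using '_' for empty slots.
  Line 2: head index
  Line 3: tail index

write(71): buf=[71 _ _ _ _], head=0, tail=1, size=1
write(33): buf=[71 33 _ _ _], head=0, tail=2, size=2
write(18): buf=[71 33 18 _ _], head=0, tail=3, size=3
read(): buf=[_ 33 18 _ _], head=1, tail=3, size=2
write(55): buf=[_ 33 18 55 _], head=1, tail=4, size=3
write(83): buf=[_ 33 18 55 83], head=1, tail=0, size=4
write(42): buf=[42 33 18 55 83], head=1, tail=1, size=5
read(): buf=[42 _ 18 55 83], head=2, tail=1, size=4

Answer: 42 _ 18 55 83
2
1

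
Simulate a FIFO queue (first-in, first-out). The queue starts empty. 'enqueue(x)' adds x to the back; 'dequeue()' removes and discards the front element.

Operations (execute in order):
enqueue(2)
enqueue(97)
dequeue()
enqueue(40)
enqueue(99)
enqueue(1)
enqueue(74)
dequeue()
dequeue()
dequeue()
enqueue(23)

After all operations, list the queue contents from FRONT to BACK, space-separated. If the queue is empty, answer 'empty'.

Answer: 1 74 23

Derivation:
enqueue(2): [2]
enqueue(97): [2, 97]
dequeue(): [97]
enqueue(40): [97, 40]
enqueue(99): [97, 40, 99]
enqueue(1): [97, 40, 99, 1]
enqueue(74): [97, 40, 99, 1, 74]
dequeue(): [40, 99, 1, 74]
dequeue(): [99, 1, 74]
dequeue(): [1, 74]
enqueue(23): [1, 74, 23]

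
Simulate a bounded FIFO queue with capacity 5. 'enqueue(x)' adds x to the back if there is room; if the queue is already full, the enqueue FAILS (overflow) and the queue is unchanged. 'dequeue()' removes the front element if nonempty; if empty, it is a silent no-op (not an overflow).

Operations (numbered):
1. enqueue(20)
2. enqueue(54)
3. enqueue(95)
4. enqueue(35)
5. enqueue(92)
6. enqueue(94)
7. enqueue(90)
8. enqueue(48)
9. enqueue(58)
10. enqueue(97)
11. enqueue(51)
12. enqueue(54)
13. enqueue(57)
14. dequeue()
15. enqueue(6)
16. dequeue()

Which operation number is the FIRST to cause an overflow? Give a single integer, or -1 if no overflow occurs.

Answer: 6

Derivation:
1. enqueue(20): size=1
2. enqueue(54): size=2
3. enqueue(95): size=3
4. enqueue(35): size=4
5. enqueue(92): size=5
6. enqueue(94): size=5=cap → OVERFLOW (fail)
7. enqueue(90): size=5=cap → OVERFLOW (fail)
8. enqueue(48): size=5=cap → OVERFLOW (fail)
9. enqueue(58): size=5=cap → OVERFLOW (fail)
10. enqueue(97): size=5=cap → OVERFLOW (fail)
11. enqueue(51): size=5=cap → OVERFLOW (fail)
12. enqueue(54): size=5=cap → OVERFLOW (fail)
13. enqueue(57): size=5=cap → OVERFLOW (fail)
14. dequeue(): size=4
15. enqueue(6): size=5
16. dequeue(): size=4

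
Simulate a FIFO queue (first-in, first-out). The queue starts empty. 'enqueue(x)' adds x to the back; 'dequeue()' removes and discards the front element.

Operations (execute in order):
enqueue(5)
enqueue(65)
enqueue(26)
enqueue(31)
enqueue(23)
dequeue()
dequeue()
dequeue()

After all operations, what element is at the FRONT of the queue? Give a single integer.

enqueue(5): queue = [5]
enqueue(65): queue = [5, 65]
enqueue(26): queue = [5, 65, 26]
enqueue(31): queue = [5, 65, 26, 31]
enqueue(23): queue = [5, 65, 26, 31, 23]
dequeue(): queue = [65, 26, 31, 23]
dequeue(): queue = [26, 31, 23]
dequeue(): queue = [31, 23]

Answer: 31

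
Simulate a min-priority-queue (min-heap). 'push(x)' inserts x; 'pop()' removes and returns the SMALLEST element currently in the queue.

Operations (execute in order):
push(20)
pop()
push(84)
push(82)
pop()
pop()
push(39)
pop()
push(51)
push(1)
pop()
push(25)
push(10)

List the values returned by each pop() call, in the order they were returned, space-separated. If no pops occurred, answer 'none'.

Answer: 20 82 84 39 1

Derivation:
push(20): heap contents = [20]
pop() → 20: heap contents = []
push(84): heap contents = [84]
push(82): heap contents = [82, 84]
pop() → 82: heap contents = [84]
pop() → 84: heap contents = []
push(39): heap contents = [39]
pop() → 39: heap contents = []
push(51): heap contents = [51]
push(1): heap contents = [1, 51]
pop() → 1: heap contents = [51]
push(25): heap contents = [25, 51]
push(10): heap contents = [10, 25, 51]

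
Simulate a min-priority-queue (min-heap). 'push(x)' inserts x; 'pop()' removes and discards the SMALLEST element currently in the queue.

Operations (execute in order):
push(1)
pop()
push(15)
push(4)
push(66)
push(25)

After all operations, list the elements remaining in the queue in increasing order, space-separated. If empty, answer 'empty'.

Answer: 4 15 25 66

Derivation:
push(1): heap contents = [1]
pop() → 1: heap contents = []
push(15): heap contents = [15]
push(4): heap contents = [4, 15]
push(66): heap contents = [4, 15, 66]
push(25): heap contents = [4, 15, 25, 66]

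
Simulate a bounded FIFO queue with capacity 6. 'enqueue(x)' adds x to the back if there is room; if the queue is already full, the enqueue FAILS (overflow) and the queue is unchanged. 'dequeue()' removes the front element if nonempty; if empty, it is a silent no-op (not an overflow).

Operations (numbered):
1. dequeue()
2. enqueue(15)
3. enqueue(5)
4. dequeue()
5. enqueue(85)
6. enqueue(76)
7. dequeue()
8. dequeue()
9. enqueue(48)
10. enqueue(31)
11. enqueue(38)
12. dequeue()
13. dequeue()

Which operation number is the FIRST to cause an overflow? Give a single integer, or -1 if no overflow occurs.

1. dequeue(): empty, no-op, size=0
2. enqueue(15): size=1
3. enqueue(5): size=2
4. dequeue(): size=1
5. enqueue(85): size=2
6. enqueue(76): size=3
7. dequeue(): size=2
8. dequeue(): size=1
9. enqueue(48): size=2
10. enqueue(31): size=3
11. enqueue(38): size=4
12. dequeue(): size=3
13. dequeue(): size=2

Answer: -1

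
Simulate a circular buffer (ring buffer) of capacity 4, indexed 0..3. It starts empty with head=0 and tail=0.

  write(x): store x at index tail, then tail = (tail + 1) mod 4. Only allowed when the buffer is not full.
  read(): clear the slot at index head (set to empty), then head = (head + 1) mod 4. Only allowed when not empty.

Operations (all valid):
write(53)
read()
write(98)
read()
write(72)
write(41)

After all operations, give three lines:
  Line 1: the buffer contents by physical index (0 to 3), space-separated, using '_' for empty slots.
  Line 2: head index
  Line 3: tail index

write(53): buf=[53 _ _ _], head=0, tail=1, size=1
read(): buf=[_ _ _ _], head=1, tail=1, size=0
write(98): buf=[_ 98 _ _], head=1, tail=2, size=1
read(): buf=[_ _ _ _], head=2, tail=2, size=0
write(72): buf=[_ _ 72 _], head=2, tail=3, size=1
write(41): buf=[_ _ 72 41], head=2, tail=0, size=2

Answer: _ _ 72 41
2
0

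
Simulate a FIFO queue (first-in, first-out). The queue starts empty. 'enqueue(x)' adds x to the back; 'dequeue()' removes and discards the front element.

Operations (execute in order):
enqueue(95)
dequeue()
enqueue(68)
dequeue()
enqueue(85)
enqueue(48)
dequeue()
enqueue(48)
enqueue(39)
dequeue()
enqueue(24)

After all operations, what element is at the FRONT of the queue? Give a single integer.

Answer: 48

Derivation:
enqueue(95): queue = [95]
dequeue(): queue = []
enqueue(68): queue = [68]
dequeue(): queue = []
enqueue(85): queue = [85]
enqueue(48): queue = [85, 48]
dequeue(): queue = [48]
enqueue(48): queue = [48, 48]
enqueue(39): queue = [48, 48, 39]
dequeue(): queue = [48, 39]
enqueue(24): queue = [48, 39, 24]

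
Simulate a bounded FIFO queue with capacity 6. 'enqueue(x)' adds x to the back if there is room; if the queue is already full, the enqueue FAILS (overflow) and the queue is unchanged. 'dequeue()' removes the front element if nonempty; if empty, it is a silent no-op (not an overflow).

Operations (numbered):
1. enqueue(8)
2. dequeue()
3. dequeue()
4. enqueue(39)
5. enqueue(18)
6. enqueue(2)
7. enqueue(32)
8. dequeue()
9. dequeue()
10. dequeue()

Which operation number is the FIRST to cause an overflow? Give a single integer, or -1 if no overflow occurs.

Answer: -1

Derivation:
1. enqueue(8): size=1
2. dequeue(): size=0
3. dequeue(): empty, no-op, size=0
4. enqueue(39): size=1
5. enqueue(18): size=2
6. enqueue(2): size=3
7. enqueue(32): size=4
8. dequeue(): size=3
9. dequeue(): size=2
10. dequeue(): size=1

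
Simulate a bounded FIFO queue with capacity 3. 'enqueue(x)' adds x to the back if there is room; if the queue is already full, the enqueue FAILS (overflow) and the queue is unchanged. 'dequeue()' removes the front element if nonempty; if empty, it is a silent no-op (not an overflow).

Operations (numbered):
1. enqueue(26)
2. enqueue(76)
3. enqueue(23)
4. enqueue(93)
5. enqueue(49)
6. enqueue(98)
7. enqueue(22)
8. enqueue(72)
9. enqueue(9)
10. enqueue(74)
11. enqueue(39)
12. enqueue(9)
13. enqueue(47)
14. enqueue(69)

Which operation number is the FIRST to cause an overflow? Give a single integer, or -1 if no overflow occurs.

1. enqueue(26): size=1
2. enqueue(76): size=2
3. enqueue(23): size=3
4. enqueue(93): size=3=cap → OVERFLOW (fail)
5. enqueue(49): size=3=cap → OVERFLOW (fail)
6. enqueue(98): size=3=cap → OVERFLOW (fail)
7. enqueue(22): size=3=cap → OVERFLOW (fail)
8. enqueue(72): size=3=cap → OVERFLOW (fail)
9. enqueue(9): size=3=cap → OVERFLOW (fail)
10. enqueue(74): size=3=cap → OVERFLOW (fail)
11. enqueue(39): size=3=cap → OVERFLOW (fail)
12. enqueue(9): size=3=cap → OVERFLOW (fail)
13. enqueue(47): size=3=cap → OVERFLOW (fail)
14. enqueue(69): size=3=cap → OVERFLOW (fail)

Answer: 4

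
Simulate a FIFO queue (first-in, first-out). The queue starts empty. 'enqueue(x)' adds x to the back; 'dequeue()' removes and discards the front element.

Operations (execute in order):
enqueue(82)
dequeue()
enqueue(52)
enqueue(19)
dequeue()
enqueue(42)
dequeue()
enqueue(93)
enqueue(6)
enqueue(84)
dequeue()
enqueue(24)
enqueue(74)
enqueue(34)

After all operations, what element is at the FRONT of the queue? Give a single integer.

Answer: 93

Derivation:
enqueue(82): queue = [82]
dequeue(): queue = []
enqueue(52): queue = [52]
enqueue(19): queue = [52, 19]
dequeue(): queue = [19]
enqueue(42): queue = [19, 42]
dequeue(): queue = [42]
enqueue(93): queue = [42, 93]
enqueue(6): queue = [42, 93, 6]
enqueue(84): queue = [42, 93, 6, 84]
dequeue(): queue = [93, 6, 84]
enqueue(24): queue = [93, 6, 84, 24]
enqueue(74): queue = [93, 6, 84, 24, 74]
enqueue(34): queue = [93, 6, 84, 24, 74, 34]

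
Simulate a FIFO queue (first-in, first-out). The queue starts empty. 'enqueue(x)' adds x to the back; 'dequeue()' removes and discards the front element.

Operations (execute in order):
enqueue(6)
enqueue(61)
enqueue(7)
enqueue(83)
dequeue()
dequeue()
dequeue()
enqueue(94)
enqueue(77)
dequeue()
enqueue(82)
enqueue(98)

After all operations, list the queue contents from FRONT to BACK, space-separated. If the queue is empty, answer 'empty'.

enqueue(6): [6]
enqueue(61): [6, 61]
enqueue(7): [6, 61, 7]
enqueue(83): [6, 61, 7, 83]
dequeue(): [61, 7, 83]
dequeue(): [7, 83]
dequeue(): [83]
enqueue(94): [83, 94]
enqueue(77): [83, 94, 77]
dequeue(): [94, 77]
enqueue(82): [94, 77, 82]
enqueue(98): [94, 77, 82, 98]

Answer: 94 77 82 98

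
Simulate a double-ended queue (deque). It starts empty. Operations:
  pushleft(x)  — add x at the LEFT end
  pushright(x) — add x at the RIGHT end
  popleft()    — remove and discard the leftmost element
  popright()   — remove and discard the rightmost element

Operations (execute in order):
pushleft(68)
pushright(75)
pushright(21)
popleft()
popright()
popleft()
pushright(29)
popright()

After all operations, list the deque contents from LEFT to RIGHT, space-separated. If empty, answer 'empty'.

pushleft(68): [68]
pushright(75): [68, 75]
pushright(21): [68, 75, 21]
popleft(): [75, 21]
popright(): [75]
popleft(): []
pushright(29): [29]
popright(): []

Answer: empty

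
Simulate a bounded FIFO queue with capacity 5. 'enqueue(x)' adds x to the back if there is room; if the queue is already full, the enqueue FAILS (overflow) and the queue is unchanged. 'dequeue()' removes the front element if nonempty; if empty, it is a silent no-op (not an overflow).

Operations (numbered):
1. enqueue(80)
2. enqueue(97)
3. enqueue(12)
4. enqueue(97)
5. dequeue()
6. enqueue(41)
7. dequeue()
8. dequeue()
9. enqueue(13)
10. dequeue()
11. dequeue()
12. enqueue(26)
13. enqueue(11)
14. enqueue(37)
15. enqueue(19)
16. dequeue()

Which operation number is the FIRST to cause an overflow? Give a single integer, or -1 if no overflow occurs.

1. enqueue(80): size=1
2. enqueue(97): size=2
3. enqueue(12): size=3
4. enqueue(97): size=4
5. dequeue(): size=3
6. enqueue(41): size=4
7. dequeue(): size=3
8. dequeue(): size=2
9. enqueue(13): size=3
10. dequeue(): size=2
11. dequeue(): size=1
12. enqueue(26): size=2
13. enqueue(11): size=3
14. enqueue(37): size=4
15. enqueue(19): size=5
16. dequeue(): size=4

Answer: -1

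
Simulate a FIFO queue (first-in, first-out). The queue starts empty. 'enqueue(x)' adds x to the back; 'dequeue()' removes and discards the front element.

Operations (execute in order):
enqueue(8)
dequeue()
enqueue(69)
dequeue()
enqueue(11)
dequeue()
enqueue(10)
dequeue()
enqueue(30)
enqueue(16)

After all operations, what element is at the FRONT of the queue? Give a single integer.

enqueue(8): queue = [8]
dequeue(): queue = []
enqueue(69): queue = [69]
dequeue(): queue = []
enqueue(11): queue = [11]
dequeue(): queue = []
enqueue(10): queue = [10]
dequeue(): queue = []
enqueue(30): queue = [30]
enqueue(16): queue = [30, 16]

Answer: 30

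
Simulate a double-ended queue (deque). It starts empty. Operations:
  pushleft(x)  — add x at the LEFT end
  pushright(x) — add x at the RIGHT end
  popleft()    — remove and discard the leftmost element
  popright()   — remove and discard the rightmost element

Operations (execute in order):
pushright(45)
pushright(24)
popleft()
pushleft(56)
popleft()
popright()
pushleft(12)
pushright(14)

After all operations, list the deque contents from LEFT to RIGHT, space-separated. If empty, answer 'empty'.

pushright(45): [45]
pushright(24): [45, 24]
popleft(): [24]
pushleft(56): [56, 24]
popleft(): [24]
popright(): []
pushleft(12): [12]
pushright(14): [12, 14]

Answer: 12 14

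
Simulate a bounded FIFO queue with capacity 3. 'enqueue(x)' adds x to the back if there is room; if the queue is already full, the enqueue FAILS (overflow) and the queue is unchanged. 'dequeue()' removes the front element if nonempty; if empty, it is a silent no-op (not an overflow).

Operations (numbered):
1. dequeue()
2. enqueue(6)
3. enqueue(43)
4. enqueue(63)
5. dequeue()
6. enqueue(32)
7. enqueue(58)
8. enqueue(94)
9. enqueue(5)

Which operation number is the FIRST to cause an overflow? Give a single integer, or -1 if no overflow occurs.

1. dequeue(): empty, no-op, size=0
2. enqueue(6): size=1
3. enqueue(43): size=2
4. enqueue(63): size=3
5. dequeue(): size=2
6. enqueue(32): size=3
7. enqueue(58): size=3=cap → OVERFLOW (fail)
8. enqueue(94): size=3=cap → OVERFLOW (fail)
9. enqueue(5): size=3=cap → OVERFLOW (fail)

Answer: 7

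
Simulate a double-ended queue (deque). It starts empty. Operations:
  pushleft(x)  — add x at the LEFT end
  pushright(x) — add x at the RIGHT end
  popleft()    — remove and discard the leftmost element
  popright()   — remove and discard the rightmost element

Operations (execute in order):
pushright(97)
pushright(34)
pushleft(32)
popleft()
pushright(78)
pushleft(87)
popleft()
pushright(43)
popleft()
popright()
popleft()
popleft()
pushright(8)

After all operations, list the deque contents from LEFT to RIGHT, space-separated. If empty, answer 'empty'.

pushright(97): [97]
pushright(34): [97, 34]
pushleft(32): [32, 97, 34]
popleft(): [97, 34]
pushright(78): [97, 34, 78]
pushleft(87): [87, 97, 34, 78]
popleft(): [97, 34, 78]
pushright(43): [97, 34, 78, 43]
popleft(): [34, 78, 43]
popright(): [34, 78]
popleft(): [78]
popleft(): []
pushright(8): [8]

Answer: 8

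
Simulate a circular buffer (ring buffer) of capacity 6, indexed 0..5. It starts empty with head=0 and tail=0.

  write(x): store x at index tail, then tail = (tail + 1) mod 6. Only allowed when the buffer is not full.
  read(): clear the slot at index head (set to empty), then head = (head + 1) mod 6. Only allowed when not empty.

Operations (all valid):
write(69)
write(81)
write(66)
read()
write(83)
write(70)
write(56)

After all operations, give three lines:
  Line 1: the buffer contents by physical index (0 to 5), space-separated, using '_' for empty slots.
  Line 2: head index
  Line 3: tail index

write(69): buf=[69 _ _ _ _ _], head=0, tail=1, size=1
write(81): buf=[69 81 _ _ _ _], head=0, tail=2, size=2
write(66): buf=[69 81 66 _ _ _], head=0, tail=3, size=3
read(): buf=[_ 81 66 _ _ _], head=1, tail=3, size=2
write(83): buf=[_ 81 66 83 _ _], head=1, tail=4, size=3
write(70): buf=[_ 81 66 83 70 _], head=1, tail=5, size=4
write(56): buf=[_ 81 66 83 70 56], head=1, tail=0, size=5

Answer: _ 81 66 83 70 56
1
0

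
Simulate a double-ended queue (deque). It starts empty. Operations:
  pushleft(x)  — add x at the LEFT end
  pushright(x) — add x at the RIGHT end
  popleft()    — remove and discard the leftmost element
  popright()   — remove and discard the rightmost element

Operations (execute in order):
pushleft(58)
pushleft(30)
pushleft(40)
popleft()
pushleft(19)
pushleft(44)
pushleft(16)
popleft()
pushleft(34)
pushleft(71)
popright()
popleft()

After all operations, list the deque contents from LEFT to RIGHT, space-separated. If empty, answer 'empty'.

pushleft(58): [58]
pushleft(30): [30, 58]
pushleft(40): [40, 30, 58]
popleft(): [30, 58]
pushleft(19): [19, 30, 58]
pushleft(44): [44, 19, 30, 58]
pushleft(16): [16, 44, 19, 30, 58]
popleft(): [44, 19, 30, 58]
pushleft(34): [34, 44, 19, 30, 58]
pushleft(71): [71, 34, 44, 19, 30, 58]
popright(): [71, 34, 44, 19, 30]
popleft(): [34, 44, 19, 30]

Answer: 34 44 19 30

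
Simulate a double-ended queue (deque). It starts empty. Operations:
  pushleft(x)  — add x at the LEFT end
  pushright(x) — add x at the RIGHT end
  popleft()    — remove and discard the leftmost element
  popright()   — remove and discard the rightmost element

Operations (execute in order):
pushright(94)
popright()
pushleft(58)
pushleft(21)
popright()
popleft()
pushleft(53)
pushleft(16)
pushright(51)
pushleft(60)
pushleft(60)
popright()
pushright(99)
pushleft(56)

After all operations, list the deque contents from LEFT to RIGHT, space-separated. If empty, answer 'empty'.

Answer: 56 60 60 16 53 99

Derivation:
pushright(94): [94]
popright(): []
pushleft(58): [58]
pushleft(21): [21, 58]
popright(): [21]
popleft(): []
pushleft(53): [53]
pushleft(16): [16, 53]
pushright(51): [16, 53, 51]
pushleft(60): [60, 16, 53, 51]
pushleft(60): [60, 60, 16, 53, 51]
popright(): [60, 60, 16, 53]
pushright(99): [60, 60, 16, 53, 99]
pushleft(56): [56, 60, 60, 16, 53, 99]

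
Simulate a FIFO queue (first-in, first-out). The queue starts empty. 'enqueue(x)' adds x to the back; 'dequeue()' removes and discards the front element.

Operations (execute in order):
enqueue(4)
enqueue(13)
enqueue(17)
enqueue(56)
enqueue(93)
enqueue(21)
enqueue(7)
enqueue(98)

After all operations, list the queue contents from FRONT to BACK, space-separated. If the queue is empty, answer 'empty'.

Answer: 4 13 17 56 93 21 7 98

Derivation:
enqueue(4): [4]
enqueue(13): [4, 13]
enqueue(17): [4, 13, 17]
enqueue(56): [4, 13, 17, 56]
enqueue(93): [4, 13, 17, 56, 93]
enqueue(21): [4, 13, 17, 56, 93, 21]
enqueue(7): [4, 13, 17, 56, 93, 21, 7]
enqueue(98): [4, 13, 17, 56, 93, 21, 7, 98]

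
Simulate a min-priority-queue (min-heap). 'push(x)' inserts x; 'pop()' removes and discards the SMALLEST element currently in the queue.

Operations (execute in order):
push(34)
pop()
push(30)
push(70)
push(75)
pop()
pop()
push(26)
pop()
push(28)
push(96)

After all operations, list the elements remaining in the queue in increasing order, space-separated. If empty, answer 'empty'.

Answer: 28 75 96

Derivation:
push(34): heap contents = [34]
pop() → 34: heap contents = []
push(30): heap contents = [30]
push(70): heap contents = [30, 70]
push(75): heap contents = [30, 70, 75]
pop() → 30: heap contents = [70, 75]
pop() → 70: heap contents = [75]
push(26): heap contents = [26, 75]
pop() → 26: heap contents = [75]
push(28): heap contents = [28, 75]
push(96): heap contents = [28, 75, 96]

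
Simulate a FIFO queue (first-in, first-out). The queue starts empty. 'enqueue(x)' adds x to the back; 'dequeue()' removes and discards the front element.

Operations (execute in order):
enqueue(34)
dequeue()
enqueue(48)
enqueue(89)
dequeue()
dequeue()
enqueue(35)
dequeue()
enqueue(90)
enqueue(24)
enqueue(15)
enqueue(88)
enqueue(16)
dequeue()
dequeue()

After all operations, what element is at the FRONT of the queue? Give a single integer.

enqueue(34): queue = [34]
dequeue(): queue = []
enqueue(48): queue = [48]
enqueue(89): queue = [48, 89]
dequeue(): queue = [89]
dequeue(): queue = []
enqueue(35): queue = [35]
dequeue(): queue = []
enqueue(90): queue = [90]
enqueue(24): queue = [90, 24]
enqueue(15): queue = [90, 24, 15]
enqueue(88): queue = [90, 24, 15, 88]
enqueue(16): queue = [90, 24, 15, 88, 16]
dequeue(): queue = [24, 15, 88, 16]
dequeue(): queue = [15, 88, 16]

Answer: 15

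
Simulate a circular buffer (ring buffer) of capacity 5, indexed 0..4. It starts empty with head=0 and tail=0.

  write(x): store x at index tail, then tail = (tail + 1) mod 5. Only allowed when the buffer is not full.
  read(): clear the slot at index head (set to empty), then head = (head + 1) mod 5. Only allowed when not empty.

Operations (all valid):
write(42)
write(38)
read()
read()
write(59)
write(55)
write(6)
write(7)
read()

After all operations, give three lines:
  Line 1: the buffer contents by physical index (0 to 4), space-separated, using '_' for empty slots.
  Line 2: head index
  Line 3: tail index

Answer: 7 _ _ 55 6
3
1

Derivation:
write(42): buf=[42 _ _ _ _], head=0, tail=1, size=1
write(38): buf=[42 38 _ _ _], head=0, tail=2, size=2
read(): buf=[_ 38 _ _ _], head=1, tail=2, size=1
read(): buf=[_ _ _ _ _], head=2, tail=2, size=0
write(59): buf=[_ _ 59 _ _], head=2, tail=3, size=1
write(55): buf=[_ _ 59 55 _], head=2, tail=4, size=2
write(6): buf=[_ _ 59 55 6], head=2, tail=0, size=3
write(7): buf=[7 _ 59 55 6], head=2, tail=1, size=4
read(): buf=[7 _ _ 55 6], head=3, tail=1, size=3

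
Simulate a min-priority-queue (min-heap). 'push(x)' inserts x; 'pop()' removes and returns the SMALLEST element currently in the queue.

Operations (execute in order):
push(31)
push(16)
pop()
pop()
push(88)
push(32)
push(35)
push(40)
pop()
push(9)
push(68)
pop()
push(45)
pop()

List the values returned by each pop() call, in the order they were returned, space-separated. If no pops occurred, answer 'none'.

Answer: 16 31 32 9 35

Derivation:
push(31): heap contents = [31]
push(16): heap contents = [16, 31]
pop() → 16: heap contents = [31]
pop() → 31: heap contents = []
push(88): heap contents = [88]
push(32): heap contents = [32, 88]
push(35): heap contents = [32, 35, 88]
push(40): heap contents = [32, 35, 40, 88]
pop() → 32: heap contents = [35, 40, 88]
push(9): heap contents = [9, 35, 40, 88]
push(68): heap contents = [9, 35, 40, 68, 88]
pop() → 9: heap contents = [35, 40, 68, 88]
push(45): heap contents = [35, 40, 45, 68, 88]
pop() → 35: heap contents = [40, 45, 68, 88]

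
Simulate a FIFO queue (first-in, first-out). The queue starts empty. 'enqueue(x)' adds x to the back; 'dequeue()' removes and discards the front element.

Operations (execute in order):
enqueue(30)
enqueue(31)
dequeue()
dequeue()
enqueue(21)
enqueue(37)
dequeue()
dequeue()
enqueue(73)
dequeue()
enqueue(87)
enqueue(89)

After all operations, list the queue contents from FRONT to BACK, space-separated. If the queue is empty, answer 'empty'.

enqueue(30): [30]
enqueue(31): [30, 31]
dequeue(): [31]
dequeue(): []
enqueue(21): [21]
enqueue(37): [21, 37]
dequeue(): [37]
dequeue(): []
enqueue(73): [73]
dequeue(): []
enqueue(87): [87]
enqueue(89): [87, 89]

Answer: 87 89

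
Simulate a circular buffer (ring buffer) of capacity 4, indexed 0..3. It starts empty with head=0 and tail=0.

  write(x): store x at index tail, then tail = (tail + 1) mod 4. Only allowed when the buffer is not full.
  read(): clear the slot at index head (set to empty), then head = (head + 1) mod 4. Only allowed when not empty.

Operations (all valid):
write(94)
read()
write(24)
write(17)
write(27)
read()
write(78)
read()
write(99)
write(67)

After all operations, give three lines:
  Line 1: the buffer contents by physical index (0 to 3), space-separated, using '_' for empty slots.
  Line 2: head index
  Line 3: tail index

write(94): buf=[94 _ _ _], head=0, tail=1, size=1
read(): buf=[_ _ _ _], head=1, tail=1, size=0
write(24): buf=[_ 24 _ _], head=1, tail=2, size=1
write(17): buf=[_ 24 17 _], head=1, tail=3, size=2
write(27): buf=[_ 24 17 27], head=1, tail=0, size=3
read(): buf=[_ _ 17 27], head=2, tail=0, size=2
write(78): buf=[78 _ 17 27], head=2, tail=1, size=3
read(): buf=[78 _ _ 27], head=3, tail=1, size=2
write(99): buf=[78 99 _ 27], head=3, tail=2, size=3
write(67): buf=[78 99 67 27], head=3, tail=3, size=4

Answer: 78 99 67 27
3
3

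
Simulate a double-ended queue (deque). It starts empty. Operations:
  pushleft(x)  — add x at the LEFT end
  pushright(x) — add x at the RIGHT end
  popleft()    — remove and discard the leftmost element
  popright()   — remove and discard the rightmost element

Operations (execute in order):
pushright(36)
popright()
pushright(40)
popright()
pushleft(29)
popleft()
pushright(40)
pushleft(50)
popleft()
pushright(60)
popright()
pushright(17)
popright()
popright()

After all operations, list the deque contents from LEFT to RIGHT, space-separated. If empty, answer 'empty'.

Answer: empty

Derivation:
pushright(36): [36]
popright(): []
pushright(40): [40]
popright(): []
pushleft(29): [29]
popleft(): []
pushright(40): [40]
pushleft(50): [50, 40]
popleft(): [40]
pushright(60): [40, 60]
popright(): [40]
pushright(17): [40, 17]
popright(): [40]
popright(): []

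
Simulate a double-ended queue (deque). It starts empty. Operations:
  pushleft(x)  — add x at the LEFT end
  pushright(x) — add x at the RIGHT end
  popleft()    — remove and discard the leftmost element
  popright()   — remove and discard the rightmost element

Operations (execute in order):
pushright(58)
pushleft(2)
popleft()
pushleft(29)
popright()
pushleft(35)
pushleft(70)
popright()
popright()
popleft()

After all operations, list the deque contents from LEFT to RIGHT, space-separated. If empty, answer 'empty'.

pushright(58): [58]
pushleft(2): [2, 58]
popleft(): [58]
pushleft(29): [29, 58]
popright(): [29]
pushleft(35): [35, 29]
pushleft(70): [70, 35, 29]
popright(): [70, 35]
popright(): [70]
popleft(): []

Answer: empty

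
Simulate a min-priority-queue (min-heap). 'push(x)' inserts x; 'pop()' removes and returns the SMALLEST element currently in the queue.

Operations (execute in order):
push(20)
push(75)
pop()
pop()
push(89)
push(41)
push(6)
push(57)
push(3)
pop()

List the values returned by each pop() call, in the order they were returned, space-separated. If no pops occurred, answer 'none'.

push(20): heap contents = [20]
push(75): heap contents = [20, 75]
pop() → 20: heap contents = [75]
pop() → 75: heap contents = []
push(89): heap contents = [89]
push(41): heap contents = [41, 89]
push(6): heap contents = [6, 41, 89]
push(57): heap contents = [6, 41, 57, 89]
push(3): heap contents = [3, 6, 41, 57, 89]
pop() → 3: heap contents = [6, 41, 57, 89]

Answer: 20 75 3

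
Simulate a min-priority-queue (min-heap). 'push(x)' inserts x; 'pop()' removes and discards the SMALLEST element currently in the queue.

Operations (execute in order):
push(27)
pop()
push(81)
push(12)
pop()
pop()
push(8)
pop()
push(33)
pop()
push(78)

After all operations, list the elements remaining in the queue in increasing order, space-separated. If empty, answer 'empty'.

Answer: 78

Derivation:
push(27): heap contents = [27]
pop() → 27: heap contents = []
push(81): heap contents = [81]
push(12): heap contents = [12, 81]
pop() → 12: heap contents = [81]
pop() → 81: heap contents = []
push(8): heap contents = [8]
pop() → 8: heap contents = []
push(33): heap contents = [33]
pop() → 33: heap contents = []
push(78): heap contents = [78]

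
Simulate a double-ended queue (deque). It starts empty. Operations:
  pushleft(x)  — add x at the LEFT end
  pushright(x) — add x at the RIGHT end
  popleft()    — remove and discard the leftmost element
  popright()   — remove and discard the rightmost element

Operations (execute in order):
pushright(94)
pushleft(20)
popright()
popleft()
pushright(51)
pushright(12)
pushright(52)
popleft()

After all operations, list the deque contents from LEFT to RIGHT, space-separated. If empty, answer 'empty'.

pushright(94): [94]
pushleft(20): [20, 94]
popright(): [20]
popleft(): []
pushright(51): [51]
pushright(12): [51, 12]
pushright(52): [51, 12, 52]
popleft(): [12, 52]

Answer: 12 52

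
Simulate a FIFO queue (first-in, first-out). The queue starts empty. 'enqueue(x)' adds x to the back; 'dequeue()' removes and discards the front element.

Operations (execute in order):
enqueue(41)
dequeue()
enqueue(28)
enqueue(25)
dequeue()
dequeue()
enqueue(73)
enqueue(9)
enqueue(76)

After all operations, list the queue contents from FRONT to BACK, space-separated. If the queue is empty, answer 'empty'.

Answer: 73 9 76

Derivation:
enqueue(41): [41]
dequeue(): []
enqueue(28): [28]
enqueue(25): [28, 25]
dequeue(): [25]
dequeue(): []
enqueue(73): [73]
enqueue(9): [73, 9]
enqueue(76): [73, 9, 76]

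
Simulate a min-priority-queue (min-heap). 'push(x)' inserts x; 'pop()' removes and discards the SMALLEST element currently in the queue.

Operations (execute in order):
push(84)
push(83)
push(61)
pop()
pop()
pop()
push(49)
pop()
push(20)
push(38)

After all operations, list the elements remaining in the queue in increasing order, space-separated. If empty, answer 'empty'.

push(84): heap contents = [84]
push(83): heap contents = [83, 84]
push(61): heap contents = [61, 83, 84]
pop() → 61: heap contents = [83, 84]
pop() → 83: heap contents = [84]
pop() → 84: heap contents = []
push(49): heap contents = [49]
pop() → 49: heap contents = []
push(20): heap contents = [20]
push(38): heap contents = [20, 38]

Answer: 20 38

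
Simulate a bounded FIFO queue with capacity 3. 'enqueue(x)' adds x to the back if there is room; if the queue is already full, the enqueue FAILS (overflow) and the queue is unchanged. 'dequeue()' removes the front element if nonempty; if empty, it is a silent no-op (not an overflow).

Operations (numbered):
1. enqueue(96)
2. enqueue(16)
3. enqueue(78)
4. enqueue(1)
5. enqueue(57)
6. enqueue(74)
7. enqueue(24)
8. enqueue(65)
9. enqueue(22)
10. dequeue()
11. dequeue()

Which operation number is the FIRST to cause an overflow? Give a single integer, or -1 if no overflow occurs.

Answer: 4

Derivation:
1. enqueue(96): size=1
2. enqueue(16): size=2
3. enqueue(78): size=3
4. enqueue(1): size=3=cap → OVERFLOW (fail)
5. enqueue(57): size=3=cap → OVERFLOW (fail)
6. enqueue(74): size=3=cap → OVERFLOW (fail)
7. enqueue(24): size=3=cap → OVERFLOW (fail)
8. enqueue(65): size=3=cap → OVERFLOW (fail)
9. enqueue(22): size=3=cap → OVERFLOW (fail)
10. dequeue(): size=2
11. dequeue(): size=1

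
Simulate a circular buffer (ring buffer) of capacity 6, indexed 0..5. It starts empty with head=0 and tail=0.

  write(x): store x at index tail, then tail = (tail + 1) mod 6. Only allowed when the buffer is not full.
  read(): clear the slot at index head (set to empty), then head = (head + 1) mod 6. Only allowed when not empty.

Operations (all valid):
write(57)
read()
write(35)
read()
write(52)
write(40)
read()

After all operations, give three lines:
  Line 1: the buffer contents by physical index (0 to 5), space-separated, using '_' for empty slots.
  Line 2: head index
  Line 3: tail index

write(57): buf=[57 _ _ _ _ _], head=0, tail=1, size=1
read(): buf=[_ _ _ _ _ _], head=1, tail=1, size=0
write(35): buf=[_ 35 _ _ _ _], head=1, tail=2, size=1
read(): buf=[_ _ _ _ _ _], head=2, tail=2, size=0
write(52): buf=[_ _ 52 _ _ _], head=2, tail=3, size=1
write(40): buf=[_ _ 52 40 _ _], head=2, tail=4, size=2
read(): buf=[_ _ _ 40 _ _], head=3, tail=4, size=1

Answer: _ _ _ 40 _ _
3
4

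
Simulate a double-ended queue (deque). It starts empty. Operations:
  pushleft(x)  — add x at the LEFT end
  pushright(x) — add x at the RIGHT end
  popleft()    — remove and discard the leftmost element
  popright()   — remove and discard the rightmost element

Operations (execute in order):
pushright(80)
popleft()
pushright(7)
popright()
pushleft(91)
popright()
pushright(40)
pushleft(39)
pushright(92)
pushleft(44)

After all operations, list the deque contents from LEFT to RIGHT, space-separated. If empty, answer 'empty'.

Answer: 44 39 40 92

Derivation:
pushright(80): [80]
popleft(): []
pushright(7): [7]
popright(): []
pushleft(91): [91]
popright(): []
pushright(40): [40]
pushleft(39): [39, 40]
pushright(92): [39, 40, 92]
pushleft(44): [44, 39, 40, 92]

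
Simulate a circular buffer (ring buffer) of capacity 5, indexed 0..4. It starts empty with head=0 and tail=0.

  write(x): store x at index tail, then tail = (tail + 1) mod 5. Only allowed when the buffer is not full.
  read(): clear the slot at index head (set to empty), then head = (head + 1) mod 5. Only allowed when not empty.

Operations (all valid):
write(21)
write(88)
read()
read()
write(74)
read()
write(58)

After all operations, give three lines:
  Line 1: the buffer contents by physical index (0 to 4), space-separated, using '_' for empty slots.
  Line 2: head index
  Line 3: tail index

Answer: _ _ _ 58 _
3
4

Derivation:
write(21): buf=[21 _ _ _ _], head=0, tail=1, size=1
write(88): buf=[21 88 _ _ _], head=0, tail=2, size=2
read(): buf=[_ 88 _ _ _], head=1, tail=2, size=1
read(): buf=[_ _ _ _ _], head=2, tail=2, size=0
write(74): buf=[_ _ 74 _ _], head=2, tail=3, size=1
read(): buf=[_ _ _ _ _], head=3, tail=3, size=0
write(58): buf=[_ _ _ 58 _], head=3, tail=4, size=1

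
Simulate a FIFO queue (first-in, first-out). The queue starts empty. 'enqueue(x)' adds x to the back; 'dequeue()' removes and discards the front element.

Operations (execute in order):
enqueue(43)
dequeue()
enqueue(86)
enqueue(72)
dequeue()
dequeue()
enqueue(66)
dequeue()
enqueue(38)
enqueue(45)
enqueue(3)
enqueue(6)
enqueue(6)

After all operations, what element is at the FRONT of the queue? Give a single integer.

enqueue(43): queue = [43]
dequeue(): queue = []
enqueue(86): queue = [86]
enqueue(72): queue = [86, 72]
dequeue(): queue = [72]
dequeue(): queue = []
enqueue(66): queue = [66]
dequeue(): queue = []
enqueue(38): queue = [38]
enqueue(45): queue = [38, 45]
enqueue(3): queue = [38, 45, 3]
enqueue(6): queue = [38, 45, 3, 6]
enqueue(6): queue = [38, 45, 3, 6, 6]

Answer: 38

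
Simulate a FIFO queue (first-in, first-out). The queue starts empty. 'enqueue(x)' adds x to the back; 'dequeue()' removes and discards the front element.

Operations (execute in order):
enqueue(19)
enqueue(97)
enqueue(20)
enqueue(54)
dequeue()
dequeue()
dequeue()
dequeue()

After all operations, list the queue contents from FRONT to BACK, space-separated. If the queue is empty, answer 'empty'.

enqueue(19): [19]
enqueue(97): [19, 97]
enqueue(20): [19, 97, 20]
enqueue(54): [19, 97, 20, 54]
dequeue(): [97, 20, 54]
dequeue(): [20, 54]
dequeue(): [54]
dequeue(): []

Answer: empty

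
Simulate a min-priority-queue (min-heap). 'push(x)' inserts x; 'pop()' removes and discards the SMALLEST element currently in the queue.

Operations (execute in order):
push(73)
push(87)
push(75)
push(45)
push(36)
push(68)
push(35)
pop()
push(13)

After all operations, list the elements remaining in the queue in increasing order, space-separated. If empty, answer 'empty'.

Answer: 13 36 45 68 73 75 87

Derivation:
push(73): heap contents = [73]
push(87): heap contents = [73, 87]
push(75): heap contents = [73, 75, 87]
push(45): heap contents = [45, 73, 75, 87]
push(36): heap contents = [36, 45, 73, 75, 87]
push(68): heap contents = [36, 45, 68, 73, 75, 87]
push(35): heap contents = [35, 36, 45, 68, 73, 75, 87]
pop() → 35: heap contents = [36, 45, 68, 73, 75, 87]
push(13): heap contents = [13, 36, 45, 68, 73, 75, 87]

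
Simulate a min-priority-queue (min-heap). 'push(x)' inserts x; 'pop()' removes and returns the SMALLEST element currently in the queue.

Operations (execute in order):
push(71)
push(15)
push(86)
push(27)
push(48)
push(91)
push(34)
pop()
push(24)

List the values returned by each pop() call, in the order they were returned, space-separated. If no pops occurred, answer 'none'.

Answer: 15

Derivation:
push(71): heap contents = [71]
push(15): heap contents = [15, 71]
push(86): heap contents = [15, 71, 86]
push(27): heap contents = [15, 27, 71, 86]
push(48): heap contents = [15, 27, 48, 71, 86]
push(91): heap contents = [15, 27, 48, 71, 86, 91]
push(34): heap contents = [15, 27, 34, 48, 71, 86, 91]
pop() → 15: heap contents = [27, 34, 48, 71, 86, 91]
push(24): heap contents = [24, 27, 34, 48, 71, 86, 91]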